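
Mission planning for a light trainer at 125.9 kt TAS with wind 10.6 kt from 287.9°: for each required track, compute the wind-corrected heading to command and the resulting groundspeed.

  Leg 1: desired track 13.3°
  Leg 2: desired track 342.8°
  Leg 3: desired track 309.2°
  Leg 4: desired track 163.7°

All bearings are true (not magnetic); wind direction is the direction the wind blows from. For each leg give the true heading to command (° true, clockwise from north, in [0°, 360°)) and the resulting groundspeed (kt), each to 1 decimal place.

Leg 1: heading=8.5°, groundspeed=124.6 kt
Leg 2: heading=338.9°, groundspeed=119.5 kt
Leg 3: heading=307.4°, groundspeed=116.0 kt
Leg 4: heading=167.7°, groundspeed=131.6 kt

Leg 1: desired track 13.3°; wind correction -4.8° → command heading 8.5°, groundspeed 124.6 kt
Leg 2: desired track 342.8°; wind correction -3.9° → command heading 338.9°, groundspeed 119.5 kt
Leg 3: desired track 309.2°; wind correction -1.8° → command heading 307.4°, groundspeed 116.0 kt
Leg 4: desired track 163.7°; wind correction +4.0° → command heading 167.7°, groundspeed 131.6 kt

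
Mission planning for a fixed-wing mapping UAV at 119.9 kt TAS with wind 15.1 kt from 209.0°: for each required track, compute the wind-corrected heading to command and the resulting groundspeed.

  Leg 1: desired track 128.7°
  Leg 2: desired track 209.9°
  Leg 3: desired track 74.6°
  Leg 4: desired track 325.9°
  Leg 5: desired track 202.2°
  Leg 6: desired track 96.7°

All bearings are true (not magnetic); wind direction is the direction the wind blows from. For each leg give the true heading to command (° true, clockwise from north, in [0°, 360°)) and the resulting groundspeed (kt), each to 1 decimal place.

Leg 1: desired track 128.7°; wind correction +7.1° → command heading 135.8°, groundspeed 116.4 kt
Leg 2: desired track 209.9°; wind correction -0.1° → command heading 209.8°, groundspeed 104.8 kt
Leg 3: desired track 74.6°; wind correction +5.2° → command heading 79.8°, groundspeed 130.0 kt
Leg 4: desired track 325.9°; wind correction -6.4° → command heading 319.5°, groundspeed 126.0 kt
Leg 5: desired track 202.2°; wind correction +0.9° → command heading 203.1°, groundspeed 104.9 kt
Leg 6: desired track 96.7°; wind correction +6.7° → command heading 103.4°, groundspeed 124.8 kt

Leg 1: heading=135.8°, groundspeed=116.4 kt
Leg 2: heading=209.8°, groundspeed=104.8 kt
Leg 3: heading=79.8°, groundspeed=130.0 kt
Leg 4: heading=319.5°, groundspeed=126.0 kt
Leg 5: heading=203.1°, groundspeed=104.9 kt
Leg 6: heading=103.4°, groundspeed=124.8 kt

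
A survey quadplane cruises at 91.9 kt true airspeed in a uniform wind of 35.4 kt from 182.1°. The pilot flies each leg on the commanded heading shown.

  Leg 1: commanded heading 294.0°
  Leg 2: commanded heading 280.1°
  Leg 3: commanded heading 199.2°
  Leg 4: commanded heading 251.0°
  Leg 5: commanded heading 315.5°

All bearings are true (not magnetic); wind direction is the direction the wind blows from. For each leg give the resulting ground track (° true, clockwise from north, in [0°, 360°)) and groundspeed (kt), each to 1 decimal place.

Leg 1: track=311.4°, groundspeed=110.1 kt
Leg 2: track=300.0°, groundspeed=103.0 kt
Leg 3: track=209.4°, groundspeed=59.0 kt
Leg 4: track=273.6°, groundspeed=85.8 kt
Leg 5: track=328.0°, groundspeed=119.0 kt

Leg 1: heading 294.0°; drift +17.4° → track 311.4°, groundspeed 110.1 kt
Leg 2: heading 280.1°; drift +19.9° → track 300.0°, groundspeed 103.0 kt
Leg 3: heading 199.2°; drift +10.2° → track 209.4°, groundspeed 59.0 kt
Leg 4: heading 251.0°; drift +22.6° → track 273.6°, groundspeed 85.8 kt
Leg 5: heading 315.5°; drift +12.5° → track 328.0°, groundspeed 119.0 kt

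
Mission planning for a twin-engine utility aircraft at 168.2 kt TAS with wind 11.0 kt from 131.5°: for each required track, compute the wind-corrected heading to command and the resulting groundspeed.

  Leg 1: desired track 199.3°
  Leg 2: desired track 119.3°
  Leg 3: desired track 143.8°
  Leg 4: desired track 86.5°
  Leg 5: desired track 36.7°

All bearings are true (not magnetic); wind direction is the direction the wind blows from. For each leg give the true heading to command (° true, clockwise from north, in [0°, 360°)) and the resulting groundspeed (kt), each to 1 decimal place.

Leg 1: heading=195.8°, groundspeed=163.7 kt
Leg 2: heading=120.1°, groundspeed=157.4 kt
Leg 3: heading=143.0°, groundspeed=157.4 kt
Leg 4: heading=89.2°, groundspeed=160.2 kt
Leg 5: heading=40.4°, groundspeed=168.8 kt

Leg 1: desired track 199.3°; wind correction -3.5° → command heading 195.8°, groundspeed 163.7 kt
Leg 2: desired track 119.3°; wind correction +0.8° → command heading 120.1°, groundspeed 157.4 kt
Leg 3: desired track 143.8°; wind correction -0.8° → command heading 143.0°, groundspeed 157.4 kt
Leg 4: desired track 86.5°; wind correction +2.7° → command heading 89.2°, groundspeed 160.2 kt
Leg 5: desired track 36.7°; wind correction +3.7° → command heading 40.4°, groundspeed 168.8 kt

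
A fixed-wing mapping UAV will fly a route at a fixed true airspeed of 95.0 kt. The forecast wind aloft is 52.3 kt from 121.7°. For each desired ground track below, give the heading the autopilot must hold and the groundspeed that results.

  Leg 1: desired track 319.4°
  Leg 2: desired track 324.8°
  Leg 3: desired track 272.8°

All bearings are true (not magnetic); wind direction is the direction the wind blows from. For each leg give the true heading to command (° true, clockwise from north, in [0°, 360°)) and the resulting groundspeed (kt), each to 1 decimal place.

Leg 1: desired track 319.4°; wind correction +9.6° → command heading 329.0°, groundspeed 143.5 kt
Leg 2: desired track 324.8°; wind correction +12.5° → command heading 337.3°, groundspeed 140.9 kt
Leg 3: desired track 272.8°; wind correction -15.4° → command heading 257.4°, groundspeed 137.4 kt

Leg 1: heading=329.0°, groundspeed=143.5 kt
Leg 2: heading=337.3°, groundspeed=140.9 kt
Leg 3: heading=257.4°, groundspeed=137.4 kt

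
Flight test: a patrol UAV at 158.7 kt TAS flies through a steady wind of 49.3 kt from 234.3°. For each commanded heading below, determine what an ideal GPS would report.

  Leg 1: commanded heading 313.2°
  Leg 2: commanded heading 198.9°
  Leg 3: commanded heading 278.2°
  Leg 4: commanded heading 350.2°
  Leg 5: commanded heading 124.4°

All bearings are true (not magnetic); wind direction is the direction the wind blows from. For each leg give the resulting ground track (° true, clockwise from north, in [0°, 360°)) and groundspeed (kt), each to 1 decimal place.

Leg 1: track=331.2°, groundspeed=156.9 kt
Leg 2: track=185.4°, groundspeed=121.9 kt
Leg 3: track=293.7°, groundspeed=127.8 kt
Leg 4: track=4.0°, groundspeed=185.6 kt
Leg 5: track=109.6°, groundspeed=181.5 kt

Leg 1: heading 313.2°; drift +18.0° → track 331.2°, groundspeed 156.9 kt
Leg 2: heading 198.9°; drift -13.5° → track 185.4°, groundspeed 121.9 kt
Leg 3: heading 278.2°; drift +15.5° → track 293.7°, groundspeed 127.8 kt
Leg 4: heading 350.2°; drift +13.8° → track 4.0°, groundspeed 185.6 kt
Leg 5: heading 124.4°; drift -14.8° → track 109.6°, groundspeed 181.5 kt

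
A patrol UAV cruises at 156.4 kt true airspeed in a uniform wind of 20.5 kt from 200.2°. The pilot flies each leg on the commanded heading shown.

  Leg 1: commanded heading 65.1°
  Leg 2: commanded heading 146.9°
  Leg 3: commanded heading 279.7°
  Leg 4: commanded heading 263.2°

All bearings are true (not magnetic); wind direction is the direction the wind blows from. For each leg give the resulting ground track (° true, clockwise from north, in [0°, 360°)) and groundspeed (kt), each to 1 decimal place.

Leg 1: heading 65.1°; drift -4.8° → track 60.3°, groundspeed 171.5 kt
Leg 2: heading 146.9°; drift -6.5° → track 140.4°, groundspeed 145.1 kt
Leg 3: heading 279.7°; drift +7.5° → track 287.2°, groundspeed 154.0 kt
Leg 4: heading 263.2°; drift +7.1° → track 270.3°, groundspeed 148.2 kt

Leg 1: track=60.3°, groundspeed=171.5 kt
Leg 2: track=140.4°, groundspeed=145.1 kt
Leg 3: track=287.2°, groundspeed=154.0 kt
Leg 4: track=270.3°, groundspeed=148.2 kt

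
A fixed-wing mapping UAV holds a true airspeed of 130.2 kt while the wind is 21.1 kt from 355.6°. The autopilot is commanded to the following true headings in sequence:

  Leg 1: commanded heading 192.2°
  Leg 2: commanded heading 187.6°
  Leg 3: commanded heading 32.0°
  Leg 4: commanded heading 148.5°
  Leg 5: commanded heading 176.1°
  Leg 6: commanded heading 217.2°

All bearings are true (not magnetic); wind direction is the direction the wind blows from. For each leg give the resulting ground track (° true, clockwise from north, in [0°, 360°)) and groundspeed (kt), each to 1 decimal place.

Leg 1: heading 192.2°; drift -2.3° → track 189.9°, groundspeed 150.5 kt
Leg 2: heading 187.6°; drift -1.7° → track 185.9°, groundspeed 150.9 kt
Leg 3: heading 32.0°; drift +6.3° → track 38.3°, groundspeed 113.9 kt
Leg 4: heading 148.5°; drift +3.7° → track 152.2°, groundspeed 149.3 kt
Leg 5: heading 176.1°; drift -0.1° → track 176.0°, groundspeed 151.3 kt
Leg 6: heading 217.2°; drift -5.5° → track 211.7°, groundspeed 146.6 kt

Leg 1: track=189.9°, groundspeed=150.5 kt
Leg 2: track=185.9°, groundspeed=150.9 kt
Leg 3: track=38.3°, groundspeed=113.9 kt
Leg 4: track=152.2°, groundspeed=149.3 kt
Leg 5: track=176.0°, groundspeed=151.3 kt
Leg 6: track=211.7°, groundspeed=146.6 kt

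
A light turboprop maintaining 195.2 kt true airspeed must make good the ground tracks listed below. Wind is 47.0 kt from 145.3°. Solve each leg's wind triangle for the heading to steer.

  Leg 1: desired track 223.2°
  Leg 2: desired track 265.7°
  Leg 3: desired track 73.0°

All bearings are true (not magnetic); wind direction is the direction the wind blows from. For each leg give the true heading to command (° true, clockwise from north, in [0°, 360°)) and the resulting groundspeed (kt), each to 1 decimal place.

Leg 1: heading=209.6°, groundspeed=179.9 kt
Leg 2: heading=253.7°, groundspeed=214.7 kt
Leg 3: heading=86.3°, groundspeed=175.7 kt

Leg 1: desired track 223.2°; wind correction -13.6° → command heading 209.6°, groundspeed 179.9 kt
Leg 2: desired track 265.7°; wind correction -12.0° → command heading 253.7°, groundspeed 214.7 kt
Leg 3: desired track 73.0°; wind correction +13.3° → command heading 86.3°, groundspeed 175.7 kt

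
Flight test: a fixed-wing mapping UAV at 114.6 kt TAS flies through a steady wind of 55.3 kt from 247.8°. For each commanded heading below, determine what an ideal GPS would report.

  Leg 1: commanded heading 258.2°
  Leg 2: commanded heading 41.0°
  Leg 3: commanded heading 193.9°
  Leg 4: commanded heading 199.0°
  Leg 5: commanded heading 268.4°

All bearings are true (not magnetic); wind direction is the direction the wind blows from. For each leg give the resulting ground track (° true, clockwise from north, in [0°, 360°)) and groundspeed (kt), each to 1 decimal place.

Leg 1: track=267.6°, groundspeed=61.0 kt
Leg 2: track=49.6°, groundspeed=165.8 kt
Leg 3: track=165.3°, groundspeed=93.4 kt
Leg 4: track=171.0°, groundspeed=88.6 kt
Leg 5: track=285.6°, groundspeed=65.8 kt

Leg 1: heading 258.2°; drift +9.4° → track 267.6°, groundspeed 61.0 kt
Leg 2: heading 41.0°; drift +8.6° → track 49.6°, groundspeed 165.8 kt
Leg 3: heading 193.9°; drift -28.6° → track 165.3°, groundspeed 93.4 kt
Leg 4: heading 199.0°; drift -28.0° → track 171.0°, groundspeed 88.6 kt
Leg 5: heading 268.4°; drift +17.2° → track 285.6°, groundspeed 65.8 kt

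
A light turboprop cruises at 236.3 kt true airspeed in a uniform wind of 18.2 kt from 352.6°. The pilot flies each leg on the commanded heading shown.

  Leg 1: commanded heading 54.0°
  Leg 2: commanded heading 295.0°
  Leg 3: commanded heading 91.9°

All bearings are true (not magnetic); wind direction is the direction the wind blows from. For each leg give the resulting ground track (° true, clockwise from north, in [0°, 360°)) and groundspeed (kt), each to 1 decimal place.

Leg 1: track=58.0°, groundspeed=228.1 kt
Leg 2: track=291.1°, groundspeed=227.1 kt
Leg 3: track=96.2°, groundspeed=239.9 kt

Leg 1: heading 54.0°; drift +4.0° → track 58.0°, groundspeed 228.1 kt
Leg 2: heading 295.0°; drift -3.9° → track 291.1°, groundspeed 227.1 kt
Leg 3: heading 91.9°; drift +4.3° → track 96.2°, groundspeed 239.9 kt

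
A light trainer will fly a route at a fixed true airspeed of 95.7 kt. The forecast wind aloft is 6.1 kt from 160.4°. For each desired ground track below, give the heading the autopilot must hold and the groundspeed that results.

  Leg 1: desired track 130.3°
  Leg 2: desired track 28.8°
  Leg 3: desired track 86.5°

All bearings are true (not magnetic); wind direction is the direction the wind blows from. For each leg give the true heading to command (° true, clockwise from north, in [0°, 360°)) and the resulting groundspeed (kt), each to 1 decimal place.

Leg 1: desired track 130.3°; wind correction +1.8° → command heading 132.1°, groundspeed 90.4 kt
Leg 2: desired track 28.8°; wind correction +2.7° → command heading 31.5°, groundspeed 99.6 kt
Leg 3: desired track 86.5°; wind correction +3.5° → command heading 90.0°, groundspeed 93.8 kt

Leg 1: heading=132.1°, groundspeed=90.4 kt
Leg 2: heading=31.5°, groundspeed=99.6 kt
Leg 3: heading=90.0°, groundspeed=93.8 kt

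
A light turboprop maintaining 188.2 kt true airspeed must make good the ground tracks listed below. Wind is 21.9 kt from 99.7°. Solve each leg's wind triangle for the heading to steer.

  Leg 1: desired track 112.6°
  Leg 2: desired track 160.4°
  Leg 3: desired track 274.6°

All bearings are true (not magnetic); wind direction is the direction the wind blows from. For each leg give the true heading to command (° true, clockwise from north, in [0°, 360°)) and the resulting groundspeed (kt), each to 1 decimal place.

Leg 1: heading=111.1°, groundspeed=166.8 kt
Leg 2: heading=154.6°, groundspeed=176.5 kt
Leg 3: heading=274.0°, groundspeed=210.0 kt

Leg 1: desired track 112.6°; wind correction -1.5° → command heading 111.1°, groundspeed 166.8 kt
Leg 2: desired track 160.4°; wind correction -5.8° → command heading 154.6°, groundspeed 176.5 kt
Leg 3: desired track 274.6°; wind correction -0.6° → command heading 274.0°, groundspeed 210.0 kt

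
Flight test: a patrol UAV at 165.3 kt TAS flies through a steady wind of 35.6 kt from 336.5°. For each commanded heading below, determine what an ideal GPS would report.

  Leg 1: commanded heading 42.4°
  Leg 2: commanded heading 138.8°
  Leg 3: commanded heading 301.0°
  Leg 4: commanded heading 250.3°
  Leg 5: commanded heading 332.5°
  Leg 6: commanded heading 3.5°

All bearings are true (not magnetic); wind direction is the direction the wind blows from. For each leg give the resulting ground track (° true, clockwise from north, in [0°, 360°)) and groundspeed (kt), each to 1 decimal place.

Leg 1: track=54.6°, groundspeed=154.2 kt
Leg 2: track=141.9°, groundspeed=199.5 kt
Leg 3: track=292.4°, groundspeed=137.9 kt
Leg 4: track=238.0°, groundspeed=166.8 kt
Leg 5: track=331.4°, groundspeed=129.8 kt
Leg 6: track=10.4°, groundspeed=134.6 kt

Leg 1: heading 42.4°; drift +12.2° → track 54.6°, groundspeed 154.2 kt
Leg 2: heading 138.8°; drift +3.1° → track 141.9°, groundspeed 199.5 kt
Leg 3: heading 301.0°; drift -8.6° → track 292.4°, groundspeed 137.9 kt
Leg 4: heading 250.3°; drift -12.3° → track 238.0°, groundspeed 166.8 kt
Leg 5: heading 332.5°; drift -1.1° → track 331.4°, groundspeed 129.8 kt
Leg 6: heading 3.5°; drift +6.9° → track 10.4°, groundspeed 134.6 kt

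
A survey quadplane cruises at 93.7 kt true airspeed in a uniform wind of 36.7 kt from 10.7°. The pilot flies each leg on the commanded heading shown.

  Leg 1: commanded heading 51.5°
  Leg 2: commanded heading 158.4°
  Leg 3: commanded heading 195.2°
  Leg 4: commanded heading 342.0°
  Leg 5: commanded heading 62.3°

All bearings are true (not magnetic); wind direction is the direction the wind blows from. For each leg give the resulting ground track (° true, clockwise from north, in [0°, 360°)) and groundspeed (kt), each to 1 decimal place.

Leg 1: heading 51.5°; drift +20.0° → track 71.5°, groundspeed 70.1 kt
Leg 2: heading 158.4°; drift +8.9° → track 167.3°, groundspeed 126.3 kt
Leg 3: heading 195.2°; drift -1.3° → track 193.9°, groundspeed 130.3 kt
Leg 4: heading 342.0°; drift -16.0° → track 326.0°, groundspeed 64.0 kt
Leg 5: heading 62.3°; drift +22.1° → track 84.4°, groundspeed 76.5 kt

Leg 1: track=71.5°, groundspeed=70.1 kt
Leg 2: track=167.3°, groundspeed=126.3 kt
Leg 3: track=193.9°, groundspeed=130.3 kt
Leg 4: track=326.0°, groundspeed=64.0 kt
Leg 5: track=84.4°, groundspeed=76.5 kt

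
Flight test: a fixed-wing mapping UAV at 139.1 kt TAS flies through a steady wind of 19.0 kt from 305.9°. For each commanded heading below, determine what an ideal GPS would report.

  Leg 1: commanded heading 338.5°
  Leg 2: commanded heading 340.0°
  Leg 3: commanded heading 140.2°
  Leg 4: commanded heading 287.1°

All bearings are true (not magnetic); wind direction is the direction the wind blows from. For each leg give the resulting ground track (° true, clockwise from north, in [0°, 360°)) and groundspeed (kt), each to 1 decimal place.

Leg 1: heading 338.5°; drift +4.8° → track 343.3°, groundspeed 123.5 kt
Leg 2: heading 340.0°; drift +4.9° → track 344.9°, groundspeed 123.8 kt
Leg 3: heading 140.2°; drift -1.7° → track 138.5°, groundspeed 157.6 kt
Leg 4: heading 287.1°; drift -2.9° → track 284.2°, groundspeed 121.3 kt

Leg 1: track=343.3°, groundspeed=123.5 kt
Leg 2: track=344.9°, groundspeed=123.8 kt
Leg 3: track=138.5°, groundspeed=157.6 kt
Leg 4: track=284.2°, groundspeed=121.3 kt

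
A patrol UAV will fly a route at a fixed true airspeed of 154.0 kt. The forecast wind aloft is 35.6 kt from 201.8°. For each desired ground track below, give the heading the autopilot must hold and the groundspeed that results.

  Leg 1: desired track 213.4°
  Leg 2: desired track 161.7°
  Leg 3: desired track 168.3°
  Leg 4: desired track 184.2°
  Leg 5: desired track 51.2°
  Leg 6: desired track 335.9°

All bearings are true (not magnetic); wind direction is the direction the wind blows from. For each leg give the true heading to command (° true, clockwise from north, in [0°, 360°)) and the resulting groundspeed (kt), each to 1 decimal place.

Leg 1: heading=210.7°, groundspeed=119.0 kt
Leg 2: heading=170.3°, groundspeed=125.1 kt
Leg 3: heading=175.6°, groundspeed=123.1 kt
Leg 4: heading=188.2°, groundspeed=119.7 kt
Leg 5: heading=57.7°, groundspeed=184.0 kt
Leg 6: heading=326.3°, groundspeed=176.6 kt

Leg 1: desired track 213.4°; wind correction -2.7° → command heading 210.7°, groundspeed 119.0 kt
Leg 2: desired track 161.7°; wind correction +8.6° → command heading 170.3°, groundspeed 125.1 kt
Leg 3: desired track 168.3°; wind correction +7.3° → command heading 175.6°, groundspeed 123.1 kt
Leg 4: desired track 184.2°; wind correction +4.0° → command heading 188.2°, groundspeed 119.7 kt
Leg 5: desired track 51.2°; wind correction +6.5° → command heading 57.7°, groundspeed 184.0 kt
Leg 6: desired track 335.9°; wind correction -9.6° → command heading 326.3°, groundspeed 176.6 kt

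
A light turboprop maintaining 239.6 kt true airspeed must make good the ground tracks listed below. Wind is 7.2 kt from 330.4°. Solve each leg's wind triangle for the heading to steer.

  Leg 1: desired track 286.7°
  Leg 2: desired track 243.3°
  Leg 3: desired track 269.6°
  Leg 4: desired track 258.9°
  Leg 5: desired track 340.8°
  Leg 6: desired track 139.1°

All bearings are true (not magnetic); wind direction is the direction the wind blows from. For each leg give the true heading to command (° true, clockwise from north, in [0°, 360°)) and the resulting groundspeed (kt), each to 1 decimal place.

Leg 1: heading=287.9°, groundspeed=234.3 kt
Leg 2: heading=245.0°, groundspeed=239.1 kt
Leg 3: heading=271.1°, groundspeed=236.0 kt
Leg 4: heading=260.5°, groundspeed=237.2 kt
Leg 5: heading=340.5°, groundspeed=232.5 kt
Leg 6: heading=138.8°, groundspeed=246.7 kt

Leg 1: desired track 286.7°; wind correction +1.2° → command heading 287.9°, groundspeed 234.3 kt
Leg 2: desired track 243.3°; wind correction +1.7° → command heading 245.0°, groundspeed 239.1 kt
Leg 3: desired track 269.6°; wind correction +1.5° → command heading 271.1°, groundspeed 236.0 kt
Leg 4: desired track 258.9°; wind correction +1.6° → command heading 260.5°, groundspeed 237.2 kt
Leg 5: desired track 340.8°; wind correction -0.3° → command heading 340.5°, groundspeed 232.5 kt
Leg 6: desired track 139.1°; wind correction -0.3° → command heading 138.8°, groundspeed 246.7 kt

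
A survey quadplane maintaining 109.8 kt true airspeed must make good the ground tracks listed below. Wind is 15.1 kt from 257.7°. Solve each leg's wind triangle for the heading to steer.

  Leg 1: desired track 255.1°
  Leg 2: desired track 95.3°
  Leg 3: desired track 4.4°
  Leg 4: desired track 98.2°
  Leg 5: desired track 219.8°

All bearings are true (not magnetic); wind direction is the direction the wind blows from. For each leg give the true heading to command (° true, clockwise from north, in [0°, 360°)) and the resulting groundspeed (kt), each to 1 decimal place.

Leg 1: desired track 255.1°; wind correction +0.4° → command heading 255.5°, groundspeed 94.7 kt
Leg 2: desired track 95.3°; wind correction +2.4° → command heading 97.7°, groundspeed 124.1 kt
Leg 3: desired track 4.4°; wind correction -7.6° → command heading 356.8°, groundspeed 113.2 kt
Leg 4: desired track 98.2°; wind correction +2.8° → command heading 101.0°, groundspeed 123.8 kt
Leg 5: desired track 219.8°; wind correction +4.8° → command heading 224.6°, groundspeed 97.5 kt

Leg 1: heading=255.5°, groundspeed=94.7 kt
Leg 2: heading=97.7°, groundspeed=124.1 kt
Leg 3: heading=356.8°, groundspeed=113.2 kt
Leg 4: heading=101.0°, groundspeed=123.8 kt
Leg 5: heading=224.6°, groundspeed=97.5 kt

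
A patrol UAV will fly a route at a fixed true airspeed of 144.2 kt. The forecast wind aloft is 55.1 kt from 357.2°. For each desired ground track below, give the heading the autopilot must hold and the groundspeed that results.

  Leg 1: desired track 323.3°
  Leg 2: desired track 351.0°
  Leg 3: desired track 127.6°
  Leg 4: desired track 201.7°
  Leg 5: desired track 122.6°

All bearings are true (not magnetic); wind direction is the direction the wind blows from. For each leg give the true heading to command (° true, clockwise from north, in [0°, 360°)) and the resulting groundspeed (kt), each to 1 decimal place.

Leg 1: desired track 323.3°; wind correction +12.3° → command heading 335.6°, groundspeed 95.2 kt
Leg 2: desired track 351.0°; wind correction +2.4° → command heading 353.4°, groundspeed 89.3 kt
Leg 3: desired track 127.6°; wind correction -16.9° → command heading 110.7°, groundspeed 173.7 kt
Leg 4: desired track 201.7°; wind correction +9.1° → command heading 210.8°, groundspeed 192.5 kt
Leg 5: desired track 122.6°; wind correction -18.1° → command heading 104.5°, groundspeed 168.9 kt

Leg 1: heading=335.6°, groundspeed=95.2 kt
Leg 2: heading=353.4°, groundspeed=89.3 kt
Leg 3: heading=110.7°, groundspeed=173.7 kt
Leg 4: heading=210.8°, groundspeed=192.5 kt
Leg 5: heading=104.5°, groundspeed=168.9 kt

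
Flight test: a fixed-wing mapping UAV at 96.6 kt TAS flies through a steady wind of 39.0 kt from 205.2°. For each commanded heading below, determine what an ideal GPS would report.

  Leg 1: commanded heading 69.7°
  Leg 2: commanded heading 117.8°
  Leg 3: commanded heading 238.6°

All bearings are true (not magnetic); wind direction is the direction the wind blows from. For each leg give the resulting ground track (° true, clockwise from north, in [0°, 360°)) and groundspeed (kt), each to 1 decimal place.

Leg 1: track=57.3°, groundspeed=127.4 kt
Leg 2: track=95.5°, groundspeed=102.5 kt
Leg 3: track=257.1°, groundspeed=67.5 kt

Leg 1: heading 69.7°; drift -12.4° → track 57.3°, groundspeed 127.4 kt
Leg 2: heading 117.8°; drift -22.3° → track 95.5°, groundspeed 102.5 kt
Leg 3: heading 238.6°; drift +18.5° → track 257.1°, groundspeed 67.5 kt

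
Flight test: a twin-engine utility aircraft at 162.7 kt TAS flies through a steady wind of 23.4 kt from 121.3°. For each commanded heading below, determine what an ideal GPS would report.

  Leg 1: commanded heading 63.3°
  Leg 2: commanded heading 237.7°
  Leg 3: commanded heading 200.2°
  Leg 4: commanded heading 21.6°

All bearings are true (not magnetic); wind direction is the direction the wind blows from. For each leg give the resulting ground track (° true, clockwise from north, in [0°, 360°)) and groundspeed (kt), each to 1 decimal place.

Leg 1: heading 63.3°; drift -7.5° → track 55.8°, groundspeed 151.6 kt
Leg 2: heading 237.7°; drift +6.9° → track 244.6°, groundspeed 174.4 kt
Leg 3: heading 200.2°; drift +8.3° → track 208.5°, groundspeed 159.9 kt
Leg 4: heading 21.6°; drift -7.9° → track 13.7°, groundspeed 168.2 kt

Leg 1: track=55.8°, groundspeed=151.6 kt
Leg 2: track=244.6°, groundspeed=174.4 kt
Leg 3: track=208.5°, groundspeed=159.9 kt
Leg 4: track=13.7°, groundspeed=168.2 kt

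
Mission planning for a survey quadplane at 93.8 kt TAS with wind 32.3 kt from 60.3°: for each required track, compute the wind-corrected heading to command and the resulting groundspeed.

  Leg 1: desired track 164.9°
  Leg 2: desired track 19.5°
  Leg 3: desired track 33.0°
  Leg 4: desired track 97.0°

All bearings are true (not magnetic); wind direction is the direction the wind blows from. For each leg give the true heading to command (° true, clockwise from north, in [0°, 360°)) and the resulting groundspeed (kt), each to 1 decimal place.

Leg 1: heading=145.4°, groundspeed=96.6 kt
Leg 2: heading=32.5°, groundspeed=66.9 kt
Leg 3: heading=42.1°, groundspeed=63.9 kt
Leg 4: heading=85.1°, groundspeed=65.9 kt

Leg 1: desired track 164.9°; wind correction -19.5° → command heading 145.4°, groundspeed 96.6 kt
Leg 2: desired track 19.5°; wind correction +13.0° → command heading 32.5°, groundspeed 66.9 kt
Leg 3: desired track 33.0°; wind correction +9.1° → command heading 42.1°, groundspeed 63.9 kt
Leg 4: desired track 97.0°; wind correction -11.9° → command heading 85.1°, groundspeed 65.9 kt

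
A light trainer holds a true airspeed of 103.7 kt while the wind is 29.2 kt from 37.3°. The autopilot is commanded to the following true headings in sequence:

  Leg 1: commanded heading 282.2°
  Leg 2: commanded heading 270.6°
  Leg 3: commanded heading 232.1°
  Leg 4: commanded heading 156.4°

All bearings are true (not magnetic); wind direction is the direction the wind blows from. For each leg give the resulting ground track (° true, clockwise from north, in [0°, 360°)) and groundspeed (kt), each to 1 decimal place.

Leg 1: heading 282.2°; drift -12.8° → track 269.4°, groundspeed 119.1 kt
Leg 2: heading 270.6°; drift -10.9° → track 259.7°, groundspeed 123.4 kt
Leg 3: heading 232.1°; drift -3.2° → track 228.9°, groundspeed 132.1 kt
Leg 4: heading 156.4°; drift +12.2° → track 168.6°, groundspeed 120.6 kt

Leg 1: track=269.4°, groundspeed=119.1 kt
Leg 2: track=259.7°, groundspeed=123.4 kt
Leg 3: track=228.9°, groundspeed=132.1 kt
Leg 4: track=168.6°, groundspeed=120.6 kt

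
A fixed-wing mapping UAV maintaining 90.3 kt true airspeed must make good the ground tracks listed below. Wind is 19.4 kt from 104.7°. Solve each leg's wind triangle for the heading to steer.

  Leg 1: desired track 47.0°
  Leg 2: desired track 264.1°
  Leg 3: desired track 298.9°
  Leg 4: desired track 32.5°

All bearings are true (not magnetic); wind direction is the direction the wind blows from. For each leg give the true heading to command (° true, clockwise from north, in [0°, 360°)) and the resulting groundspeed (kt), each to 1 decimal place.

Leg 1: heading=57.5°, groundspeed=78.4 kt
Leg 2: heading=259.8°, groundspeed=108.2 kt
Leg 3: heading=301.9°, groundspeed=109.0 kt
Leg 4: heading=44.3°, groundspeed=82.5 kt

Leg 1: desired track 47.0°; wind correction +10.5° → command heading 57.5°, groundspeed 78.4 kt
Leg 2: desired track 264.1°; wind correction -4.3° → command heading 259.8°, groundspeed 108.2 kt
Leg 3: desired track 298.9°; wind correction +3.0° → command heading 301.9°, groundspeed 109.0 kt
Leg 4: desired track 32.5°; wind correction +11.8° → command heading 44.3°, groundspeed 82.5 kt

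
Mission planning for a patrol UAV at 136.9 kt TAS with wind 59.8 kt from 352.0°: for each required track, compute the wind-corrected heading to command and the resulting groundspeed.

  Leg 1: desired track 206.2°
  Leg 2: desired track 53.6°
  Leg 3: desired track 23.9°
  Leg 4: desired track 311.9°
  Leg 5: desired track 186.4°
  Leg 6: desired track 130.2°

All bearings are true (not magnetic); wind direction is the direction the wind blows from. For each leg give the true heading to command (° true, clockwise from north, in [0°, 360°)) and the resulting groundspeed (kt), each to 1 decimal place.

Leg 1: heading=220.4°, groundspeed=182.2 kt
Leg 2: heading=31.0°, groundspeed=97.9 kt
Leg 3: heading=10.6°, groundspeed=82.4 kt
Leg 4: heading=328.2°, groundspeed=85.6 kt
Leg 5: heading=192.6°, groundspeed=194.0 kt
Leg 6: heading=113.3°, groundspeed=175.5 kt

Leg 1: desired track 206.2°; wind correction +14.2° → command heading 220.4°, groundspeed 182.2 kt
Leg 2: desired track 53.6°; wind correction -22.6° → command heading 31.0°, groundspeed 97.9 kt
Leg 3: desired track 23.9°; wind correction -13.3° → command heading 10.6°, groundspeed 82.4 kt
Leg 4: desired track 311.9°; wind correction +16.3° → command heading 328.2°, groundspeed 85.6 kt
Leg 5: desired track 186.4°; wind correction +6.2° → command heading 192.6°, groundspeed 194.0 kt
Leg 6: desired track 130.2°; wind correction -16.9° → command heading 113.3°, groundspeed 175.5 kt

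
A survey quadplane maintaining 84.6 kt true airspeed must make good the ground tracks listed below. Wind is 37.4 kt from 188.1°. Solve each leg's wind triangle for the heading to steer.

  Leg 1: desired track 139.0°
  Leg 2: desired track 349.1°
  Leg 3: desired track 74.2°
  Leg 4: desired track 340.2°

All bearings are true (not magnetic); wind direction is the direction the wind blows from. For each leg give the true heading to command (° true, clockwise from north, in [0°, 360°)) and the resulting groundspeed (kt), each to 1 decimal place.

Leg 1: desired track 139.0°; wind correction +19.5° → command heading 158.5°, groundspeed 55.2 kt
Leg 2: desired track 349.1°; wind correction -8.3° → command heading 340.8°, groundspeed 119.1 kt
Leg 3: desired track 74.2°; wind correction +23.8° → command heading 98.0°, groundspeed 92.5 kt
Leg 4: desired track 340.2°; wind correction -11.9° → command heading 328.3°, groundspeed 115.8 kt

Leg 1: heading=158.5°, groundspeed=55.2 kt
Leg 2: heading=340.8°, groundspeed=119.1 kt
Leg 3: heading=98.0°, groundspeed=92.5 kt
Leg 4: heading=328.3°, groundspeed=115.8 kt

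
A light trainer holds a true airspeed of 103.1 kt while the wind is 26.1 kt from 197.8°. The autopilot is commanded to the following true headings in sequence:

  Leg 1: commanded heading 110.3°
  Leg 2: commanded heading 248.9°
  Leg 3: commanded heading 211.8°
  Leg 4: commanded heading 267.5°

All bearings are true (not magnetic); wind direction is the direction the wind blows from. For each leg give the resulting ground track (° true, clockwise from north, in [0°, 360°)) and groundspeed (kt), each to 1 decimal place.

Leg 1: track=96.0°, groundspeed=105.2 kt
Leg 2: track=262.1°, groundspeed=89.1 kt
Leg 3: track=216.4°, groundspeed=78.0 kt
Leg 4: track=282.1°, groundspeed=97.2 kt

Leg 1: heading 110.3°; drift -14.3° → track 96.0°, groundspeed 105.2 kt
Leg 2: heading 248.9°; drift +13.2° → track 262.1°, groundspeed 89.1 kt
Leg 3: heading 211.8°; drift +4.6° → track 216.4°, groundspeed 78.0 kt
Leg 4: heading 267.5°; drift +14.6° → track 282.1°, groundspeed 97.2 kt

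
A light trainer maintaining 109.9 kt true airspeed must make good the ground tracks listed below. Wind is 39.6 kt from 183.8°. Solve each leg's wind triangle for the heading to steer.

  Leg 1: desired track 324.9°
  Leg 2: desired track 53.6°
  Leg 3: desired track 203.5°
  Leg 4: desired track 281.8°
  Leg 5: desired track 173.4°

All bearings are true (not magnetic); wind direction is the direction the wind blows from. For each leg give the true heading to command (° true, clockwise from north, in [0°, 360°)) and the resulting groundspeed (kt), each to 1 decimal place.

Leg 1: heading=311.8°, groundspeed=137.9 kt
Leg 2: heading=69.6°, groundspeed=131.2 kt
Leg 3: heading=196.5°, groundspeed=71.8 kt
Leg 4: heading=260.9°, groundspeed=108.2 kt
Leg 5: heading=177.1°, groundspeed=70.7 kt

Leg 1: desired track 324.9°; wind correction -13.1° → command heading 311.8°, groundspeed 137.9 kt
Leg 2: desired track 53.6°; wind correction +16.0° → command heading 69.6°, groundspeed 131.2 kt
Leg 3: desired track 203.5°; wind correction -7.0° → command heading 196.5°, groundspeed 71.8 kt
Leg 4: desired track 281.8°; wind correction -20.9° → command heading 260.9°, groundspeed 108.2 kt
Leg 5: desired track 173.4°; wind correction +3.7° → command heading 177.1°, groundspeed 70.7 kt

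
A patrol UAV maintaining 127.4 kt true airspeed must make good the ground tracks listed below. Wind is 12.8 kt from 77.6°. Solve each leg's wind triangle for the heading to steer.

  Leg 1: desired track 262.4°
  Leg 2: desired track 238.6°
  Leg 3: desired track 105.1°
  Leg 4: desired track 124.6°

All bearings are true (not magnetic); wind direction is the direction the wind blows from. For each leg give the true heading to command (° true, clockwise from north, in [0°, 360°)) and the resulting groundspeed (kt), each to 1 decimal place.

Leg 1: desired track 262.4°; wind correction +0.5° → command heading 262.9°, groundspeed 140.2 kt
Leg 2: desired track 238.6°; wind correction -1.9° → command heading 236.7°, groundspeed 139.4 kt
Leg 3: desired track 105.1°; wind correction -2.7° → command heading 102.4°, groundspeed 115.9 kt
Leg 4: desired track 124.6°; wind correction -4.2° → command heading 120.4°, groundspeed 118.3 kt

Leg 1: heading=262.9°, groundspeed=140.2 kt
Leg 2: heading=236.7°, groundspeed=139.4 kt
Leg 3: heading=102.4°, groundspeed=115.9 kt
Leg 4: heading=120.4°, groundspeed=118.3 kt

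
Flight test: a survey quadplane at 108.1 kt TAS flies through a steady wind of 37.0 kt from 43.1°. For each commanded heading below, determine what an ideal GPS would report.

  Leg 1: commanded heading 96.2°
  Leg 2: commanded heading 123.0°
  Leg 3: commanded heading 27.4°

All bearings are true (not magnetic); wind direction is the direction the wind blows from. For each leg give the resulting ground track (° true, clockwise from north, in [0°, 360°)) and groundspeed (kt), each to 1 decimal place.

Leg 1: track=115.2°, groundspeed=90.8 kt
Leg 2: track=142.7°, groundspeed=107.9 kt
Leg 3: track=19.5°, groundspeed=73.2 kt

Leg 1: heading 96.2°; drift +19.0° → track 115.2°, groundspeed 90.8 kt
Leg 2: heading 123.0°; drift +19.7° → track 142.7°, groundspeed 107.9 kt
Leg 3: heading 27.4°; drift -7.9° → track 19.5°, groundspeed 73.2 kt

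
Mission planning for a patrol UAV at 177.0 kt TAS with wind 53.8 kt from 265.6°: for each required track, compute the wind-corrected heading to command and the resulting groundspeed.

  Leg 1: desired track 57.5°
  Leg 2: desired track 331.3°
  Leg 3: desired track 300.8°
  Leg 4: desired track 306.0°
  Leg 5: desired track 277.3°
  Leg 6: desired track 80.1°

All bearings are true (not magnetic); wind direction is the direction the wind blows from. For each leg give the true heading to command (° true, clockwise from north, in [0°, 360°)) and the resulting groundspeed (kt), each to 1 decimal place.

Leg 1: heading=49.3°, groundspeed=222.6 kt
Leg 2: heading=315.2°, groundspeed=147.9 kt
Leg 3: heading=290.7°, groundspeed=130.3 kt
Leg 4: heading=294.6°, groundspeed=132.6 kt
Leg 5: heading=273.8°, groundspeed=124.0 kt
Leg 6: heading=78.4°, groundspeed=230.5 kt

Leg 1: desired track 57.5°; wind correction -8.2° → command heading 49.3°, groundspeed 222.6 kt
Leg 2: desired track 331.3°; wind correction -16.1° → command heading 315.2°, groundspeed 147.9 kt
Leg 3: desired track 300.8°; wind correction -10.1° → command heading 290.7°, groundspeed 130.3 kt
Leg 4: desired track 306.0°; wind correction -11.4° → command heading 294.6°, groundspeed 132.6 kt
Leg 5: desired track 277.3°; wind correction -3.5° → command heading 273.8°, groundspeed 124.0 kt
Leg 6: desired track 80.1°; wind correction -1.7° → command heading 78.4°, groundspeed 230.5 kt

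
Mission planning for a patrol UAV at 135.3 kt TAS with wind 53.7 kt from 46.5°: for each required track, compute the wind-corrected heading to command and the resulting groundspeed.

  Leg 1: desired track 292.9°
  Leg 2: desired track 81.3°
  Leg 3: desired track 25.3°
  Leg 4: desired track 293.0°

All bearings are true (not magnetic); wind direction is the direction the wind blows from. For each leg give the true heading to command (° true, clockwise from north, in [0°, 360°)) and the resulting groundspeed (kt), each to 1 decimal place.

Leg 1: heading=314.2°, groundspeed=147.5 kt
Leg 2: heading=68.2°, groundspeed=87.7 kt
Leg 3: heading=33.6°, groundspeed=83.8 kt
Leg 4: heading=314.3°, groundspeed=147.4 kt

Leg 1: desired track 292.9°; wind correction +21.3° → command heading 314.2°, groundspeed 147.5 kt
Leg 2: desired track 81.3°; wind correction -13.1° → command heading 68.2°, groundspeed 87.7 kt
Leg 3: desired track 25.3°; wind correction +8.3° → command heading 33.6°, groundspeed 83.8 kt
Leg 4: desired track 293.0°; wind correction +21.3° → command heading 314.3°, groundspeed 147.4 kt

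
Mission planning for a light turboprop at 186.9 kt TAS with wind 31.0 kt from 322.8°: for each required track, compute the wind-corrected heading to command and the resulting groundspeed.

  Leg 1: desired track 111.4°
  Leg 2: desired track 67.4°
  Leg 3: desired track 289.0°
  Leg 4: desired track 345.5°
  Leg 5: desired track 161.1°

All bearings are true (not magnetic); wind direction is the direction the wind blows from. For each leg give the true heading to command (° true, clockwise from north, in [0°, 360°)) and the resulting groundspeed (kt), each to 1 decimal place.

Leg 1: heading=106.4°, groundspeed=212.7 kt
Leg 2: heading=58.2°, groundspeed=192.3 kt
Leg 3: heading=294.3°, groundspeed=160.3 kt
Leg 4: heading=341.8°, groundspeed=157.9 kt
Leg 5: heading=164.1°, groundspeed=216.1 kt

Leg 1: desired track 111.4°; wind correction -5.0° → command heading 106.4°, groundspeed 212.7 kt
Leg 2: desired track 67.4°; wind correction -9.2° → command heading 58.2°, groundspeed 192.3 kt
Leg 3: desired track 289.0°; wind correction +5.3° → command heading 294.3°, groundspeed 160.3 kt
Leg 4: desired track 345.5°; wind correction -3.7° → command heading 341.8°, groundspeed 157.9 kt
Leg 5: desired track 161.1°; wind correction +3.0° → command heading 164.1°, groundspeed 216.1 kt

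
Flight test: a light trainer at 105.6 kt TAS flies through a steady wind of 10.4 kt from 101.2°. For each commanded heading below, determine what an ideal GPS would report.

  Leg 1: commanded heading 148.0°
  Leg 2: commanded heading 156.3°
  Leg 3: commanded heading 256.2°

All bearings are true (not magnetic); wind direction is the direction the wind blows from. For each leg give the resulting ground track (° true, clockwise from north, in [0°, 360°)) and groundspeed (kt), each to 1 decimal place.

Leg 1: heading 148.0°; drift +4.4° → track 152.4°, groundspeed 98.8 kt
Leg 2: heading 156.3°; drift +4.9° → track 161.2°, groundspeed 100.0 kt
Leg 3: heading 256.2°; drift +2.2° → track 258.4°, groundspeed 115.1 kt

Leg 1: track=152.4°, groundspeed=98.8 kt
Leg 2: track=161.2°, groundspeed=100.0 kt
Leg 3: track=258.4°, groundspeed=115.1 kt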